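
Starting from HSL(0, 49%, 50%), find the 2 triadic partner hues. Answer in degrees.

120° and 240°

A triad places three hues 120° apart.
0 + 120 = 120°
0 + 240 = 240°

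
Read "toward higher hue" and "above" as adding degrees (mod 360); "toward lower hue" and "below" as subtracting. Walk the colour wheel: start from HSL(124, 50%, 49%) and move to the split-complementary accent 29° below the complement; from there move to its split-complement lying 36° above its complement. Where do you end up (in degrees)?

split-comp 29° ↓ +151°: 124 + 151 = 275°
split-comp 36° ↑ +216°: 275 + 216 = 491 → 491 − 360 = 131°

131°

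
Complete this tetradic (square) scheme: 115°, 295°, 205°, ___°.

25°

A square tetradic scheme places four hues every 90°.
The full set through 115° is {25°, 115°, 205°, 295°}.
Given {115°, 205°, 295°}, the missing hue is 25°.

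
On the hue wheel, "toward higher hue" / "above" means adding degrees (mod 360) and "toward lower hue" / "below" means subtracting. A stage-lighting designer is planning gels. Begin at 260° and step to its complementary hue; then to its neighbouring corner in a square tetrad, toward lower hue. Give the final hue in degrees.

complement +180°: 260 + 180 = 440 → 440 − 360 = 80°
square ↓ −90°: 80 − 90 = -10 → -10 + 360 = 350°

350°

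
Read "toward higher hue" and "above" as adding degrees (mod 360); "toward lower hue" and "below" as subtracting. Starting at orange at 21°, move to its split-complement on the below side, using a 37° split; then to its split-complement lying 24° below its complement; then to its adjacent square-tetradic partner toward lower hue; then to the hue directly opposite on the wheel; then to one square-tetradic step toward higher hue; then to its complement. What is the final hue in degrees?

320°

split-comp 37° ↓ +143°: 21 + 143 = 164°
split-comp 24° ↓ +156°: 164 + 156 = 320°
square ↓ −90°: 320 − 90 = 230°
complement +180°: 230 + 180 = 410 → 410 − 360 = 50°
square ↑ +90°: 50 + 90 = 140°
complement +180°: 140 + 180 = 320°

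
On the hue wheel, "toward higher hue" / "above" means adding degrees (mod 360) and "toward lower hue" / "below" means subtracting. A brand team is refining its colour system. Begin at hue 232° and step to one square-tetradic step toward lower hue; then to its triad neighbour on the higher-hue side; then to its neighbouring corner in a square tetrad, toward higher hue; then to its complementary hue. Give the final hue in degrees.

−90° (square ↓): 232 − 90 = 142°
+120° (triadic ↑): 142 + 120 = 262°
+90° (square ↑): 262 + 90 = 352°
+180° (complement): 352 + 180 = 532 → 532 − 360 = 172°

172°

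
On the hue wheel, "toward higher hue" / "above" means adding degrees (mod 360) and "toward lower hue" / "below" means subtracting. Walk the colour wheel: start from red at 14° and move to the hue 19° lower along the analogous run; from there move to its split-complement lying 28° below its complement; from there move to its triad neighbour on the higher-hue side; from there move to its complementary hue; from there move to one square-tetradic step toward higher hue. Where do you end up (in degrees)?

177°

14 − 19 = -5 → -5 + 360 = 355°   (analog 19° ↓)
355 + 152 = 507 → 507 − 360 = 147°   (split-comp 28° ↓)
147 + 120 = 267°   (triadic ↑)
267 + 180 = 447 → 447 − 360 = 87°   (complement)
87 + 90 = 177°   (square ↑)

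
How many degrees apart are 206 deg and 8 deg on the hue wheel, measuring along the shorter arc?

162°

|206 − 8| = 198.
The shorter arc is 360 − 198 = 162°.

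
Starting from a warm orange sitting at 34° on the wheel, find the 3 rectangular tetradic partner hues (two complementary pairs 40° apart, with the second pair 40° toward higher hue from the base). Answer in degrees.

74°, 214°, and 254°

A rectangular tetradic uses two complementary pairs 40° apart: offsets 0°, 40°, 180°, 220°.
34 + 40 = 74°
34 + 180 = 214°
34 + 220 = 254°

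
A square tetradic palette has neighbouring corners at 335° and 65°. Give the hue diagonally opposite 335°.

155°

A square tetradic scheme places four hues 90° apart; opposite corners are 180° apart.
335 + 180 = 515 → 515 − 360 = 155°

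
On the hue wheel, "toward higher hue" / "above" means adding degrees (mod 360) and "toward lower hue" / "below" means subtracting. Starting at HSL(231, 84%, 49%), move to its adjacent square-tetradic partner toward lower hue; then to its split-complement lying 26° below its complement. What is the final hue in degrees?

295°

231 − 90 = 141°   (square ↓)
141 + 154 = 295°   (split-comp 26° ↓)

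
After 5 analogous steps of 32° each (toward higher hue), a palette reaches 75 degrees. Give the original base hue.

5 steps of 32° (toward higher hue) give a net shift of +160°.
Start = end − shift: 75 − 160 = -85 → -85 + 360 = 275°

275°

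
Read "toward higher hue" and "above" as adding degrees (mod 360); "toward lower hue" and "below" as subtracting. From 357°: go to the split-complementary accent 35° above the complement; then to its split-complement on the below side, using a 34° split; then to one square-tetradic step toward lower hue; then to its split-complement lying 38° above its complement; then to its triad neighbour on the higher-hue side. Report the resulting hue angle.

+215° (split-comp 35° ↑): 357 + 215 = 572 → 572 − 360 = 212°
+146° (split-comp 34° ↓): 212 + 146 = 358°
−90° (square ↓): 358 − 90 = 268°
+218° (split-comp 38° ↑): 268 + 218 = 486 → 486 − 360 = 126°
+120° (triadic ↑): 126 + 120 = 246°

246°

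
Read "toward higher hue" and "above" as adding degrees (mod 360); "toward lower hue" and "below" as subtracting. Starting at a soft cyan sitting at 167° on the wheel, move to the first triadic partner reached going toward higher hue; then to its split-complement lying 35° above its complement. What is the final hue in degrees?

triadic ↑ +120°: 167 + 120 = 287°
split-comp 35° ↑ +215°: 287 + 215 = 502 → 502 − 360 = 142°

142°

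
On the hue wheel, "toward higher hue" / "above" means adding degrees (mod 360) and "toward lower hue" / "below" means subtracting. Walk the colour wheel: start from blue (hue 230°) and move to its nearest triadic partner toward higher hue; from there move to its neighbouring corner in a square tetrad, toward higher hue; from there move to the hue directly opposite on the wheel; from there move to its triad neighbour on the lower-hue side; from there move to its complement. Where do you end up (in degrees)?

triadic ↑ +120°: 230 + 120 = 350°
square ↑ +90°: 350 + 90 = 440 → 440 − 360 = 80°
complement +180°: 80 + 180 = 260°
triadic ↓ −120°: 260 − 120 = 140°
complement +180°: 140 + 180 = 320°

320°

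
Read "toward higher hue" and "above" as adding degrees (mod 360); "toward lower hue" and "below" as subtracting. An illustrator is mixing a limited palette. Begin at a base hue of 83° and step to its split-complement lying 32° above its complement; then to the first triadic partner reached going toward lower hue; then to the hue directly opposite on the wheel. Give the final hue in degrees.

355°

83 + 212 = 295°   (split-comp 32° ↑)
295 − 120 = 175°   (triadic ↓)
175 + 180 = 355°   (complement)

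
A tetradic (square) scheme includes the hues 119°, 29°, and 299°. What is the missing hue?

A square tetradic scheme places four hues every 90°.
The full set through 29° is {29°, 119°, 209°, 299°}.
Given {29°, 119°, 299°}, the missing hue is 209°.

209°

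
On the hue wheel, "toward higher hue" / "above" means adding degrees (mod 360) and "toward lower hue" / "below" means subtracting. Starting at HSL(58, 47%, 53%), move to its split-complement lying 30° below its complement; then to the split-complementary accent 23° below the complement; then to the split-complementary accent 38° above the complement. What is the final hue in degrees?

split-comp 30° ↓ +150°: 58 + 150 = 208°
split-comp 23° ↓ +157°: 208 + 157 = 365 → 365 − 360 = 5°
split-comp 38° ↑ +218°: 5 + 218 = 223°

223°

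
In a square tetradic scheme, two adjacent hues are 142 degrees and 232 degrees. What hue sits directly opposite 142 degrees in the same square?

A square tetradic scheme places four hues 90° apart; opposite corners are 180° apart.
142 + 180 = 322°

322°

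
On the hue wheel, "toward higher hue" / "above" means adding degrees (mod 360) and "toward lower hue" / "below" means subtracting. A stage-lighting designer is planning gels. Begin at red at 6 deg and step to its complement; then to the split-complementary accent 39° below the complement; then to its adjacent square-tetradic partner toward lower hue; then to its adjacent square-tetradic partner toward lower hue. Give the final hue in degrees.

147°

complement +180°: 6 + 180 = 186°
split-comp 39° ↓ +141°: 186 + 141 = 327°
square ↓ −90°: 327 − 90 = 237°
square ↓ −90°: 237 − 90 = 147°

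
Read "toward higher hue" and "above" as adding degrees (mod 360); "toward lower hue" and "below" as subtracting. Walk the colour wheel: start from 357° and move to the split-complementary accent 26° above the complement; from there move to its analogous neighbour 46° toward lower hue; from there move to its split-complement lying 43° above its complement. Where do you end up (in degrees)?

20°

357 + 206 = 563 → 563 − 360 = 203°   (split-comp 26° ↑)
203 − 46 = 157°   (analog 46° ↓)
157 + 223 = 380 → 380 − 360 = 20°   (split-comp 43° ↑)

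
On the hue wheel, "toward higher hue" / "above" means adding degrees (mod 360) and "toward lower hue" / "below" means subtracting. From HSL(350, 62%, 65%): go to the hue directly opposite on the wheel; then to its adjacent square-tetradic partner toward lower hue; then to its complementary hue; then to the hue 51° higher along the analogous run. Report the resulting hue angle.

+180° (complement): 350 + 180 = 530 → 530 − 360 = 170°
−90° (square ↓): 170 − 90 = 80°
+180° (complement): 80 + 180 = 260°
+51° (analog 51° ↑): 260 + 51 = 311°

311°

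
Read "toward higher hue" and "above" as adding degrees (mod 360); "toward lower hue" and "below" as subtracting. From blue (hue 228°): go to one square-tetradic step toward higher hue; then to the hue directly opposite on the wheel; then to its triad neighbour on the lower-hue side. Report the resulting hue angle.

18°

square ↑ +90°: 228 + 90 = 318°
complement +180°: 318 + 180 = 498 → 498 − 360 = 138°
triadic ↓ −120°: 138 − 120 = 18°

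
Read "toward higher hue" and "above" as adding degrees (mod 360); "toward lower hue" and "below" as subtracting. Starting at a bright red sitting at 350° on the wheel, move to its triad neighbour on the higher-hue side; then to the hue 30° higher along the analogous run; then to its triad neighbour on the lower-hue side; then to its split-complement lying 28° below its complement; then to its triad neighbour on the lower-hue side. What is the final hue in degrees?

350 + 120 = 470 → 470 − 360 = 110°   (triadic ↑)
110 + 30 = 140°   (analog 30° ↑)
140 − 120 = 20°   (triadic ↓)
20 + 152 = 172°   (split-comp 28° ↓)
172 − 120 = 52°   (triadic ↓)

52°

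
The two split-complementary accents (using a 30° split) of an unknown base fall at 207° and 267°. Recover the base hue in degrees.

57°

The accents sit 30° either side of the complement, so the complement is their short-arc midpoint on the wheel.
Short-arc midpoint of 207° and 267°: 237°.
Base is 180° from the complement: 237 − 180 = 57°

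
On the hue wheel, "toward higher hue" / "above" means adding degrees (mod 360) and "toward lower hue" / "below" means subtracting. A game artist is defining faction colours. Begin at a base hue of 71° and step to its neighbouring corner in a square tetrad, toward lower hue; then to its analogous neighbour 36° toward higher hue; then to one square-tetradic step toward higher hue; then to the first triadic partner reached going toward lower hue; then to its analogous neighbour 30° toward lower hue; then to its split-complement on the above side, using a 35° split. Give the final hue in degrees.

172°

71 − 90 = -19 → -19 + 360 = 341°   (square ↓)
341 + 36 = 377 → 377 − 360 = 17°   (analog 36° ↑)
17 + 90 = 107°   (square ↑)
107 − 120 = -13 → -13 + 360 = 347°   (triadic ↓)
347 − 30 = 317°   (analog 30° ↓)
317 + 215 = 532 → 532 − 360 = 172°   (split-comp 35° ↑)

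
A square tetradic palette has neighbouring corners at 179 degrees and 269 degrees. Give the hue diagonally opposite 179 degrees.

A square tetradic scheme places four hues 90° apart; opposite corners are 180° apart.
179 + 180 = 359°

359°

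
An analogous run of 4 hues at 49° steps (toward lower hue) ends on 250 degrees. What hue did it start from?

37°

3 steps of 49° (toward lower hue) give a net shift of −147°.
Start = end − shift: 250 + 147 = 397 → 397 − 360 = 37°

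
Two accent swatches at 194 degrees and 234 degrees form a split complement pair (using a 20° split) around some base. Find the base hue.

34°

The accents sit 20° either side of the complement, so the complement is their short-arc midpoint on the wheel.
Short-arc midpoint of 194° and 234°: 214°.
Base is 180° from the complement: 214 − 180 = 34°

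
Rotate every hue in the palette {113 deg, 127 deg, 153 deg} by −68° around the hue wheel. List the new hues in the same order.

113 − 68 = 45°
127 − 68 = 59°
153 − 68 = 85°

45°, 59°, 85°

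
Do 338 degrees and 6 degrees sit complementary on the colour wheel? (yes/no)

Angular distance: |338 − 6| = 332; shorter arc = 360 − 332 = 28°.
Complementary requires 180°.

no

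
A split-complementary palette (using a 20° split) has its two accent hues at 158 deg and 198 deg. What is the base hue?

358°

The accents sit 20° either side of the complement, so the complement is their short-arc midpoint on the wheel.
Short-arc midpoint of 158° and 198°: 178°.
Base is 180° from the complement: 178 − 180 = -2 → -2 + 360 = 358°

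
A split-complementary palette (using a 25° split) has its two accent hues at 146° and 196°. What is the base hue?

The accents sit 25° either side of the complement, so the complement is their short-arc midpoint on the wheel.
Short-arc midpoint of 146° and 196°: 171°.
Base is 180° from the complement: 171 − 180 = -9 → -9 + 360 = 351°

351°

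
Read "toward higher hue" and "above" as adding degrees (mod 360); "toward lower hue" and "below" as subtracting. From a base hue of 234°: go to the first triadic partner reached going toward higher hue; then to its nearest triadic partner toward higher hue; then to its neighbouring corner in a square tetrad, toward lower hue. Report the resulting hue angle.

24°

234 + 120 = 354°   (triadic ↑)
354 + 120 = 474 → 474 − 360 = 114°   (triadic ↑)
114 − 90 = 24°   (square ↓)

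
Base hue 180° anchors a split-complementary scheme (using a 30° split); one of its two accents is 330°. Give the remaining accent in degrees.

30°

Split-complementary hues sit 30° either side of the complement.
Complement of the base 180°: 180 + 180 = 360 → 360 − 360 = 0°
The given accent 330° is 30° one side of 0°; the other accent sits 30° the other side: 0 + 30 = 30°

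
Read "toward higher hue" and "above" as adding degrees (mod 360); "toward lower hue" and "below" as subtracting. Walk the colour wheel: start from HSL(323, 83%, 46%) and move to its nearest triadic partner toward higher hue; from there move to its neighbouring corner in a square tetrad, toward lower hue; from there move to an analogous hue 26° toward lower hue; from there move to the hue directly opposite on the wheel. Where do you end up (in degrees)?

triadic ↑ +120°: 323 + 120 = 443 → 443 − 360 = 83°
square ↓ −90°: 83 − 90 = -7 → -7 + 360 = 353°
analog 26° ↓ −26°: 353 − 26 = 327°
complement +180°: 327 + 180 = 507 → 507 − 360 = 147°

147°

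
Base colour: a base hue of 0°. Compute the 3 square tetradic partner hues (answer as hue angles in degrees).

A square tetradic scheme places four hues every 90°.
0 + 90 = 90°
0 + 180 = 180°
0 + 270 = 270°

90°, 180°, 270°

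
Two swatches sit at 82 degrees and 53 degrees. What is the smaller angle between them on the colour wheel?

|82 − 53| = 29.
29 ≤ 180, so the shorter arc is 29°.

29°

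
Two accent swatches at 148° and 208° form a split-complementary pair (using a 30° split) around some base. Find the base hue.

The accents sit 30° either side of the complement, so the complement is their short-arc midpoint on the wheel.
Short-arc midpoint of 148° and 208°: 178°.
Base is 180° from the complement: 178 − 180 = -2 → -2 + 360 = 358°

358°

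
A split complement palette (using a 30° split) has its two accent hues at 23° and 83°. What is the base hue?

The accents sit 30° either side of the complement, so the complement is their short-arc midpoint on the wheel.
Short-arc midpoint of 23° and 83°: 53°.
Base is 180° from the complement: 53 − 180 = -127 → -127 + 360 = 233°

233°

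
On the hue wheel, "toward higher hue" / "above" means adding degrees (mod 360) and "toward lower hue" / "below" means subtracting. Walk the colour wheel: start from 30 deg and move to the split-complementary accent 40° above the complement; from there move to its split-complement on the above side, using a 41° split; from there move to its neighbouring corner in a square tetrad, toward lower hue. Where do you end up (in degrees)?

30 + 220 = 250°   (split-comp 40° ↑)
250 + 221 = 471 → 471 − 360 = 111°   (split-comp 41° ↑)
111 − 90 = 21°   (square ↓)

21°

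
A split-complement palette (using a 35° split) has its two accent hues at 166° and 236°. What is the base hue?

The accents sit 35° either side of the complement, so the complement is their short-arc midpoint on the wheel.
Short-arc midpoint of 166° and 236°: 201°.
Base is 180° from the complement: 201 − 180 = 21°

21°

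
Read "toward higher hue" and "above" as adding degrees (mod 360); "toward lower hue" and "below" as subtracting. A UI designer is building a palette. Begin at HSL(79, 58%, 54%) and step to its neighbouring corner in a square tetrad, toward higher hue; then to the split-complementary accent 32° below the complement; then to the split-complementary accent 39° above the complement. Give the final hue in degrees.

176°

+90° (square ↑): 79 + 90 = 169°
+148° (split-comp 32° ↓): 169 + 148 = 317°
+219° (split-comp 39° ↑): 317 + 219 = 536 → 536 − 360 = 176°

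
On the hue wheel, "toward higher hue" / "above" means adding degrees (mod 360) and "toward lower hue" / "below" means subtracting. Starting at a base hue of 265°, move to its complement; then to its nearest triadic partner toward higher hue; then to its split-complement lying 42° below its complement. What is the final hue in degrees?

complement +180°: 265 + 180 = 445 → 445 − 360 = 85°
triadic ↑ +120°: 85 + 120 = 205°
split-comp 42° ↓ +138°: 205 + 138 = 343°

343°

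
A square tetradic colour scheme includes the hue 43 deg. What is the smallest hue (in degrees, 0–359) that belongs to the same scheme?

43°

A square tetradic scheme places four hues every 90°.
The full set through 43° is {43°, 133°, 223°, 313°}.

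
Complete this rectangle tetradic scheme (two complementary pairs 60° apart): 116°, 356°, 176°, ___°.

296°

A rectangular tetradic uses two complementary pairs 60° apart: offsets 0°, 60°, 180°, 240°.
Among {116°, 176°, 356°}, 176° and 356° are a 180° pair.
The remaining hue 116° needs its own complement: 116 + 180 = 296°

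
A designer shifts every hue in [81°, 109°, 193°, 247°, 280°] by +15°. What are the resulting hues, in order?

96°, 124°, 208°, 262°, 295°

81 + 15 = 96°
109 + 15 = 124°
193 + 15 = 208°
247 + 15 = 262°
280 + 15 = 295°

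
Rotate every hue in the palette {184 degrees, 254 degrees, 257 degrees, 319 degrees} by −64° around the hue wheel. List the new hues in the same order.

184 − 64 = 120°
254 − 64 = 190°
257 − 64 = 193°
319 − 64 = 255°

120°, 190°, 193°, 255°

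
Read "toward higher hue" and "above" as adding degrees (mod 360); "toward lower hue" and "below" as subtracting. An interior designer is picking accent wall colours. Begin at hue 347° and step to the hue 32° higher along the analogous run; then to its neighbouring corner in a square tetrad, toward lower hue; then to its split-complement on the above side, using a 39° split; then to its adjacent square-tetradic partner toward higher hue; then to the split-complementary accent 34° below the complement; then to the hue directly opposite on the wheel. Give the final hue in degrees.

347 + 32 = 379 → 379 − 360 = 19°   (analog 32° ↑)
19 − 90 = -71 → -71 + 360 = 289°   (square ↓)
289 + 219 = 508 → 508 − 360 = 148°   (split-comp 39° ↑)
148 + 90 = 238°   (square ↑)
238 + 146 = 384 → 384 − 360 = 24°   (split-comp 34° ↓)
24 + 180 = 204°   (complement)

204°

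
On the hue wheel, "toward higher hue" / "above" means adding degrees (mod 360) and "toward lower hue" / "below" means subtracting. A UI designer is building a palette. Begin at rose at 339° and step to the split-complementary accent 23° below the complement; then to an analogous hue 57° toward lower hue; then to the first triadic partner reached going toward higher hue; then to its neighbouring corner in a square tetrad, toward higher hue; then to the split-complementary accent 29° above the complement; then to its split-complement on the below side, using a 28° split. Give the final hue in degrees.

290°

+157° (split-comp 23° ↓): 339 + 157 = 496 → 496 − 360 = 136°
−57° (analog 57° ↓): 136 − 57 = 79°
+120° (triadic ↑): 79 + 120 = 199°
+90° (square ↑): 199 + 90 = 289°
+209° (split-comp 29° ↑): 289 + 209 = 498 → 498 − 360 = 138°
+152° (split-comp 28° ↓): 138 + 152 = 290°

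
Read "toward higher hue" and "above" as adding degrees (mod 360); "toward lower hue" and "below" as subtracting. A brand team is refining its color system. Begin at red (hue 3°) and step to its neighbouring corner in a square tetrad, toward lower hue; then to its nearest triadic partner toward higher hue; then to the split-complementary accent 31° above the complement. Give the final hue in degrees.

−90° (square ↓): 3 − 90 = -87 → -87 + 360 = 273°
+120° (triadic ↑): 273 + 120 = 393 → 393 − 360 = 33°
+211° (split-comp 31° ↑): 33 + 211 = 244°

244°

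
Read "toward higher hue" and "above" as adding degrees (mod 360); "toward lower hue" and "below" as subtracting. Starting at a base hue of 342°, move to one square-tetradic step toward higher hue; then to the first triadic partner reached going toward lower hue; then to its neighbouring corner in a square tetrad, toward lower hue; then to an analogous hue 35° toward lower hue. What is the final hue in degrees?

187°

+90° (square ↑): 342 + 90 = 432 → 432 − 360 = 72°
−120° (triadic ↓): 72 − 120 = -48 → -48 + 360 = 312°
−90° (square ↓): 312 − 90 = 222°
−35° (analog 35° ↓): 222 − 35 = 187°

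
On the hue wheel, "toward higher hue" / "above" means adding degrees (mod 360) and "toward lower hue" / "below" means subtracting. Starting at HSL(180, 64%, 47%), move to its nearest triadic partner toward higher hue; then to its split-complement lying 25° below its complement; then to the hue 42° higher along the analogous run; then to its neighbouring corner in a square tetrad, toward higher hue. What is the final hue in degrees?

227°

triadic ↑ +120°: 180 + 120 = 300°
split-comp 25° ↓ +155°: 300 + 155 = 455 → 455 − 360 = 95°
analog 42° ↑ +42°: 95 + 42 = 137°
square ↑ +90°: 137 + 90 = 227°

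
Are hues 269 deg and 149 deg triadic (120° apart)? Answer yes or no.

Angular distance: |269 − 149| = 120 = 120°.
Triadic (120° apart) requires 120°.

yes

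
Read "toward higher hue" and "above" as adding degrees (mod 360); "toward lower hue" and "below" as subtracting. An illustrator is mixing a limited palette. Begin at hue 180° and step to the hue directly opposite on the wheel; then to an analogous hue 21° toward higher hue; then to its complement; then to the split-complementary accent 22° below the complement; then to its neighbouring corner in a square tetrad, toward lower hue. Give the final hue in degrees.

complement +180°: 180 + 180 = 360 → 360 − 360 = 0°
analog 21° ↑ +21°: 0 + 21 = 21°
complement +180°: 21 + 180 = 201°
split-comp 22° ↓ +158°: 201 + 158 = 359°
square ↓ −90°: 359 − 90 = 269°

269°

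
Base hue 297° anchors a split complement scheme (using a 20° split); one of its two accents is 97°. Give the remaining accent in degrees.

Split-complementary hues sit 20° either side of the complement.
Complement of the base 297°: 297 + 180 = 477 → 477 − 360 = 117°
The given accent 97° is 20° one side of 117°; the other accent sits 20° the other side: 117 + 20 = 137°

137°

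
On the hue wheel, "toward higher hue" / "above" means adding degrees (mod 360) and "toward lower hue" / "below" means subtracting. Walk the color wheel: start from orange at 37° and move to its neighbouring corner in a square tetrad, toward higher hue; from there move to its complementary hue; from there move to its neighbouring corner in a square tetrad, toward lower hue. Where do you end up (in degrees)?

+90° (square ↑): 37 + 90 = 127°
+180° (complement): 127 + 180 = 307°
−90° (square ↓): 307 − 90 = 217°

217°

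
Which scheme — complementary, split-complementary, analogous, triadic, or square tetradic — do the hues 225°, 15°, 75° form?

split-complementary

Sort the hues: 15°, 75°, 225°.
Successive gaps around the wheel: 60°, 150°, 150°.
Two 150° gaps and one 60° gap — a base hue opposite a pair of accents 30° either side of its complement — is the split-complementary pattern.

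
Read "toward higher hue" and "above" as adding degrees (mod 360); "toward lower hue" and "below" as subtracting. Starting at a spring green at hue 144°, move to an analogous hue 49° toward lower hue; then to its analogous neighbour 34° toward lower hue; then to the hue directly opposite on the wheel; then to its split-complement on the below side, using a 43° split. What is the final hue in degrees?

analog 49° ↓ −49°: 144 − 49 = 95°
analog 34° ↓ −34°: 95 − 34 = 61°
complement +180°: 61 + 180 = 241°
split-comp 43° ↓ +137°: 241 + 137 = 378 → 378 − 360 = 18°

18°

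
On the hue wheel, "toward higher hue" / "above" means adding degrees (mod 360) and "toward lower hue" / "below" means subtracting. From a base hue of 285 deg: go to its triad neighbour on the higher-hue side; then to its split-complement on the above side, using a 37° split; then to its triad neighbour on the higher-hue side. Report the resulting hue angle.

22°

285 + 120 = 405 → 405 − 360 = 45°   (triadic ↑)
45 + 217 = 262°   (split-comp 37° ↑)
262 + 120 = 382 → 382 − 360 = 22°   (triadic ↑)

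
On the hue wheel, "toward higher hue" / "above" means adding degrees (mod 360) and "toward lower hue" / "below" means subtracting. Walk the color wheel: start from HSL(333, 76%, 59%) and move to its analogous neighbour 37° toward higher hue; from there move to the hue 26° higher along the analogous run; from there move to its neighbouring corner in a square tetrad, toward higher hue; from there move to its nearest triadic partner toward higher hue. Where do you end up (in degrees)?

246°

+37° (analog 37° ↑): 333 + 37 = 370 → 370 − 360 = 10°
+26° (analog 26° ↑): 10 + 26 = 36°
+90° (square ↑): 36 + 90 = 126°
+120° (triadic ↑): 126 + 120 = 246°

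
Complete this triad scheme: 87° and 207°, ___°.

327°

A triad places three hues 120° apart.
The full set through 87° is {87°, 207°, 327°}.
Given {87°, 207°}, the missing hue is 327°.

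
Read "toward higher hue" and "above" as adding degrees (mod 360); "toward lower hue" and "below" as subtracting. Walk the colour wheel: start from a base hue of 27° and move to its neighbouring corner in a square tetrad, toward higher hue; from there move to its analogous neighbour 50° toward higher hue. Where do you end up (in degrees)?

167°

square ↑ +90°: 27 + 90 = 117°
analog 50° ↑ +50°: 117 + 50 = 167°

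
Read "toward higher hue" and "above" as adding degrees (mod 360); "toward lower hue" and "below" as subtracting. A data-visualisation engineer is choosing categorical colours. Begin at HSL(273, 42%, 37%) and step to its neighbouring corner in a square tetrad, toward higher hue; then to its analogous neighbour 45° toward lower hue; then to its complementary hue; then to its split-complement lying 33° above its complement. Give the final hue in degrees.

273 + 90 = 363 → 363 − 360 = 3°   (square ↑)
3 − 45 = -42 → -42 + 360 = 318°   (analog 45° ↓)
318 + 180 = 498 → 498 − 360 = 138°   (complement)
138 + 213 = 351°   (split-comp 33° ↑)

351°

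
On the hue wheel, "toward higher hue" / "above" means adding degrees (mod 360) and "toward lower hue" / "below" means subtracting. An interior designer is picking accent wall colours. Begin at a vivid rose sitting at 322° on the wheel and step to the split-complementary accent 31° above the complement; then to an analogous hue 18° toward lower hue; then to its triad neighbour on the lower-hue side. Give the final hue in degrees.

35°

322 + 211 = 533 → 533 − 360 = 173°   (split-comp 31° ↑)
173 − 18 = 155°   (analog 18° ↓)
155 − 120 = 35°   (triadic ↓)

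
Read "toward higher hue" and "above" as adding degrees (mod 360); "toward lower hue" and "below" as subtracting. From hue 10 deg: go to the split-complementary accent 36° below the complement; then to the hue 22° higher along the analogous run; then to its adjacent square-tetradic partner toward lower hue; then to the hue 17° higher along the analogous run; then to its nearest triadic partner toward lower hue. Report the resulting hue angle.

343°

split-comp 36° ↓ +144°: 10 + 144 = 154°
analog 22° ↑ +22°: 154 + 22 = 176°
square ↓ −90°: 176 − 90 = 86°
analog 17° ↑ +17°: 86 + 17 = 103°
triadic ↓ −120°: 103 − 120 = -17 → -17 + 360 = 343°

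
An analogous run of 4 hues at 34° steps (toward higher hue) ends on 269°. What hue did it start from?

167°

3 steps of 34° (toward higher hue) give a net shift of +102°.
Start = end − shift: 269 − 102 = 167°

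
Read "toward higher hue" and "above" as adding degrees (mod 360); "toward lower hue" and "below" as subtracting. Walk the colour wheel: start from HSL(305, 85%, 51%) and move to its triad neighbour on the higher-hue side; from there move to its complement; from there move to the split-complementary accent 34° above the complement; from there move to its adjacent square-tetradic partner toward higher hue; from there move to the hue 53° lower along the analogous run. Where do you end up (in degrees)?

triadic ↑ +120°: 305 + 120 = 425 → 425 − 360 = 65°
complement +180°: 65 + 180 = 245°
split-comp 34° ↑ +214°: 245 + 214 = 459 → 459 − 360 = 99°
square ↑ +90°: 99 + 90 = 189°
analog 53° ↓ −53°: 189 − 53 = 136°

136°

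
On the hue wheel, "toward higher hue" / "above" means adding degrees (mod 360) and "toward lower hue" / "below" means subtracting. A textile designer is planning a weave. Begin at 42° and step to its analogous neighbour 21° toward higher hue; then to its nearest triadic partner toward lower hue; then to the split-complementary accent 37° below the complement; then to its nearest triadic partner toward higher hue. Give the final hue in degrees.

206°

42 + 21 = 63°   (analog 21° ↑)
63 − 120 = -57 → -57 + 360 = 303°   (triadic ↓)
303 + 143 = 446 → 446 − 360 = 86°   (split-comp 37° ↓)
86 + 120 = 206°   (triadic ↑)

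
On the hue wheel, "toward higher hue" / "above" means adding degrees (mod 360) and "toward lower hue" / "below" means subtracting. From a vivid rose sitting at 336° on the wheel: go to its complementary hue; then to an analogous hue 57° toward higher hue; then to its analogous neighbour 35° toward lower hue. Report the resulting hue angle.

178°

336 + 180 = 516 → 516 − 360 = 156°   (complement)
156 + 57 = 213°   (analog 57° ↑)
213 − 35 = 178°   (analog 35° ↓)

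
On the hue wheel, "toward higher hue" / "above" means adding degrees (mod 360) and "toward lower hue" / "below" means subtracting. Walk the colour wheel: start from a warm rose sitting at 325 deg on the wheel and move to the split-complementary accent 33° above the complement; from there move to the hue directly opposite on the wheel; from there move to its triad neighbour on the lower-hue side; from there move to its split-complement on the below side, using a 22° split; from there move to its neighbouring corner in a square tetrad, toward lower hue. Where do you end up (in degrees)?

306°

325 + 213 = 538 → 538 − 360 = 178°   (split-comp 33° ↑)
178 + 180 = 358°   (complement)
358 − 120 = 238°   (triadic ↓)
238 + 158 = 396 → 396 − 360 = 36°   (split-comp 22° ↓)
36 − 90 = -54 → -54 + 360 = 306°   (square ↓)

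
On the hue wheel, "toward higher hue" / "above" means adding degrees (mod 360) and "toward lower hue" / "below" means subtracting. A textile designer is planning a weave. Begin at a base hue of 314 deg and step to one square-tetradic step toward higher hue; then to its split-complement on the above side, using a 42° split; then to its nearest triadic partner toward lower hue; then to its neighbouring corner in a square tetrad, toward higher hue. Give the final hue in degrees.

236°

square ↑ +90°: 314 + 90 = 404 → 404 − 360 = 44°
split-comp 42° ↑ +222°: 44 + 222 = 266°
triadic ↓ −120°: 266 − 120 = 146°
square ↑ +90°: 146 + 90 = 236°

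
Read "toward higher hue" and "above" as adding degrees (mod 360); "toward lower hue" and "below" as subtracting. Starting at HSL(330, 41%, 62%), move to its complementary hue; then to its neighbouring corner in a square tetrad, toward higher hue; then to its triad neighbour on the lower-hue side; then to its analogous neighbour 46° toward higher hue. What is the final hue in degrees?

166°

330 + 180 = 510 → 510 − 360 = 150°   (complement)
150 + 90 = 240°   (square ↑)
240 − 120 = 120°   (triadic ↓)
120 + 46 = 166°   (analog 46° ↑)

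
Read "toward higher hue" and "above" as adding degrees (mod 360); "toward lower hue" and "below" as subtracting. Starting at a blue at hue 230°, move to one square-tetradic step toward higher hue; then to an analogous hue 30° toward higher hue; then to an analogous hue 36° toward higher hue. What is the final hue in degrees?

+90° (square ↑): 230 + 90 = 320°
+30° (analog 30° ↑): 320 + 30 = 350°
+36° (analog 36° ↑): 350 + 36 = 386 → 386 − 360 = 26°

26°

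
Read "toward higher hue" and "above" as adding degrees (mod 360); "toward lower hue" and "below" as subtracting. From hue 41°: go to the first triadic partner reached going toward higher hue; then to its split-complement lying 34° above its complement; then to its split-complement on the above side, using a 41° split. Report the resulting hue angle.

+120° (triadic ↑): 41 + 120 = 161°
+214° (split-comp 34° ↑): 161 + 214 = 375 → 375 − 360 = 15°
+221° (split-comp 41° ↑): 15 + 221 = 236°

236°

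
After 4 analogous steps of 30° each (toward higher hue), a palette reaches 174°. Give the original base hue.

54°

4 steps of 30° (toward higher hue) give a net shift of +120°.
Start = end − shift: 174 − 120 = 54°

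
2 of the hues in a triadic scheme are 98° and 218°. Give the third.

A triad places three hues 120° apart.
The full set through 98° is {98°, 218°, 338°}.
Given {98°, 218°}, the missing hue is 338°.

338°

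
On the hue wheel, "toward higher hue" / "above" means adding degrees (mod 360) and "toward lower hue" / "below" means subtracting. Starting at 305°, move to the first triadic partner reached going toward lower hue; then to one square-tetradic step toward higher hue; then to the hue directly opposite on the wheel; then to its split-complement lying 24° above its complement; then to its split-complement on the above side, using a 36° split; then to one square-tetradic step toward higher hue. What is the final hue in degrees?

305 − 120 = 185°   (triadic ↓)
185 + 90 = 275°   (square ↑)
275 + 180 = 455 → 455 − 360 = 95°   (complement)
95 + 204 = 299°   (split-comp 24° ↑)
299 + 216 = 515 → 515 − 360 = 155°   (split-comp 36° ↑)
155 + 90 = 245°   (square ↑)

245°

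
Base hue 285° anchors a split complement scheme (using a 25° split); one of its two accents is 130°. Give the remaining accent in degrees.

80°

Split-complementary hues sit 25° either side of the complement.
Complement of the base 285°: 285 + 180 = 465 → 465 − 360 = 105°
The given accent 130° is 25° one side of 105°; the other accent sits 25° the other side: 105 − 25 = 80°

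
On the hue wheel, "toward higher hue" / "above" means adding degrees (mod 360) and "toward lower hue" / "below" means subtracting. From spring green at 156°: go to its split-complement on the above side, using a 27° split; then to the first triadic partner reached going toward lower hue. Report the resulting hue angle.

243°

split-comp 27° ↑ +207°: 156 + 207 = 363 → 363 − 360 = 3°
triadic ↓ −120°: 3 − 120 = -117 → -117 + 360 = 243°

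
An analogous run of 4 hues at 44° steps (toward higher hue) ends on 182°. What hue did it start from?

3 steps of 44° (toward higher hue) give a net shift of +132°.
Start = end − shift: 182 − 132 = 50°

50°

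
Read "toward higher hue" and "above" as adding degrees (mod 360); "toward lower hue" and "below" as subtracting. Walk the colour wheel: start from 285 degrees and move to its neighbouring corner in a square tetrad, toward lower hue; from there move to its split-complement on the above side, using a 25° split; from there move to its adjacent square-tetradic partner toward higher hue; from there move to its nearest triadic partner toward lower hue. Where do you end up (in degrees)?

10°

square ↓ −90°: 285 − 90 = 195°
split-comp 25° ↑ +205°: 195 + 205 = 400 → 400 − 360 = 40°
square ↑ +90°: 40 + 90 = 130°
triadic ↓ −120°: 130 − 120 = 10°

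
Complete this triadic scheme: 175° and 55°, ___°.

295°

A triad places three hues 120° apart.
The full set through 55° is {55°, 175°, 295°}.
Given {55°, 175°}, the missing hue is 295°.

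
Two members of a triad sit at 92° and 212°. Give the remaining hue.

A triad spaces three hues 120° apart.
The full set is {92°, 212°, 332°}.

332°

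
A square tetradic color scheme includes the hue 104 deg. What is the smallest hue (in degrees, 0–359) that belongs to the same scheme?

14°

A square tetradic scheme places four hues every 90°.
The full set through 104° is {14°, 104°, 194°, 284°}.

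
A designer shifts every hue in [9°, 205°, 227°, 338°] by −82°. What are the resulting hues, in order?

287°, 123°, 145°, 256°

9 − 82 = -73 → -73 + 360 = 287°
205 − 82 = 123°
227 − 82 = 145°
338 − 82 = 256°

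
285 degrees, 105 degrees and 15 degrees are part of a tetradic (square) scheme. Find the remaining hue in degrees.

195°

A square tetradic scheme places four hues every 90°.
The full set through 15° is {15°, 105°, 195°, 285°}.
Given {15°, 105°, 285°}, the missing hue is 195°.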